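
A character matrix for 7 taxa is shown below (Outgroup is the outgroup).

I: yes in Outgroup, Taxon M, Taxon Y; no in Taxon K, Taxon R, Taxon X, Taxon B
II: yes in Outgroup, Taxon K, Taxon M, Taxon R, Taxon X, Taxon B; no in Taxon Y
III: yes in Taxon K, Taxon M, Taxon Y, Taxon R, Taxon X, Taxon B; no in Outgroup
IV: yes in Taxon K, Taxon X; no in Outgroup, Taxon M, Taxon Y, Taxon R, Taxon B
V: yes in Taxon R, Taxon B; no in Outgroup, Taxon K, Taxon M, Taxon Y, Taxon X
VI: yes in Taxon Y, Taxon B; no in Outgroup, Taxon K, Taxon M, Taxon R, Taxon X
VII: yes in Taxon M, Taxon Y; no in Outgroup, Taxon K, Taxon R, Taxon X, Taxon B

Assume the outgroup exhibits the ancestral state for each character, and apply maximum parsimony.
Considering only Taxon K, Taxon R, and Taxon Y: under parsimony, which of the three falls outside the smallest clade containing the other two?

Character polarity is set by the outgroup: the derived state is whichever differs from the outgroup's state, so for I, II the derived state is 'no', and for the remaining characters it is 'yes'.
Only Taxon B, Taxon K, Taxon R, and Taxon X show the derived state 'no' for I, supporting them as a clade.
II (derived state 'no') is unique to Taxon Y (autapomorphy; uninformative for grouping).
All ingroup taxa share the derived state 'yes' for III; it defines the ingroup but does not resolve relationships within it.
Only Taxon K and Taxon X show the derived state 'yes' for IV, supporting them as a clade.
V: derived state 'yes' in Taxon B and Taxon R only — synapomorphy for {Taxon B, Taxon R}.
VI groups Taxon B and Taxon Y, which is incompatible with the clades supported by the remaining characters; treating it as convergent (homoplasy) costs fewer steps than any alternative tree.
VII: derived state 'yes' in Taxon M and Taxon Y only — synapomorphy for {Taxon M, Taxon Y}.
Most parsimonious ingroup topology: (((Taxon K,Taxon X),(Taxon R,Taxon B)),(Taxon M,Taxon Y)).
Taxon R and Taxon K share a more recent common ancestor with each other than either does with Taxon Y, so Taxon Y is the least closely related of the three.

Taxon Y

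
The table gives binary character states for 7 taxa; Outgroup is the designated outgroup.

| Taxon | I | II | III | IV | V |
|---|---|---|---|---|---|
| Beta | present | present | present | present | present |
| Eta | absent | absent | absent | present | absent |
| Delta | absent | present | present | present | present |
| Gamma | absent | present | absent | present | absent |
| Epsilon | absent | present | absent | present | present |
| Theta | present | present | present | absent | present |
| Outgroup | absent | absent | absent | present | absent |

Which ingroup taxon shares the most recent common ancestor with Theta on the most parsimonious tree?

Character polarity is set by the outgroup: the derived state is whichever differs from the outgroup's state, so for IV the derived state is 'absent', and for the remaining characters it is 'present'.
Only Beta and Theta show the derived state 'present' for I, supporting them as a clade.
Only Beta, Delta, Epsilon, Gamma, and Theta show the derived state 'present' for II, supporting them as a clade.
Only Beta, Delta, and Theta show the derived state 'present' for III, supporting them as a clade.
IV (derived state 'absent') is unique to Theta (autapomorphy; uninformative for grouping).
V: derived state 'present' in Beta, Delta, Epsilon, and Theta only — synapomorphy for {Beta, Delta, Epsilon, Theta}.
Most parsimonious ingroup topology: (Eta,(((Delta,(Beta,Theta)),Epsilon),Gamma)).
Theta and Beta form a cherry on this tree, so they are sister taxa.

Beta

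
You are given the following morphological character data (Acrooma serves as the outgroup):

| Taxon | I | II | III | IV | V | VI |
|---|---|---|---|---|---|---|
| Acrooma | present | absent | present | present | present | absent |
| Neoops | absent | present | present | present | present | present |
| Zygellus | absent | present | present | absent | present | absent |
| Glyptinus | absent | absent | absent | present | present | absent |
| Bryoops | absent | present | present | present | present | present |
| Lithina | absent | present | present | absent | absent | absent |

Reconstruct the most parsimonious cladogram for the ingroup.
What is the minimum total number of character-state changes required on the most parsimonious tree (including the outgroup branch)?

Character polarity is set by the outgroup: the derived state is whichever differs from the outgroup's state, so for I, III, IV, V the derived state is 'absent', and for the remaining characters it is 'present'.
I (derived state 'absent') is shared by all ingroup taxa — unites the whole ingroup.
II: derived state 'present' in Bryoops, Lithina, Neoops, and Zygellus only — synapomorphy for {Bryoops, Lithina, Neoops, Zygellus}.
III (derived state 'absent') is unique to Glyptinus (autapomorphy; uninformative for grouping).
Only Lithina and Zygellus show the derived state 'absent' for IV, supporting them as a clade.
V: derived state 'absent' in Lithina only — an autapomorphy, so it tells us nothing about relationships among taxa.
VI: derived state 'present' in Bryoops and Neoops only — synapomorphy for {Bryoops, Neoops}.
Most parsimonious ingroup topology: (((Neoops,Bryoops),(Zygellus,Lithina)),Glyptinus).
Changes per character on this tree: I: 1; II: 1; III: 1; IV: 1; V: 1; VI: 1.
Total = 6.

6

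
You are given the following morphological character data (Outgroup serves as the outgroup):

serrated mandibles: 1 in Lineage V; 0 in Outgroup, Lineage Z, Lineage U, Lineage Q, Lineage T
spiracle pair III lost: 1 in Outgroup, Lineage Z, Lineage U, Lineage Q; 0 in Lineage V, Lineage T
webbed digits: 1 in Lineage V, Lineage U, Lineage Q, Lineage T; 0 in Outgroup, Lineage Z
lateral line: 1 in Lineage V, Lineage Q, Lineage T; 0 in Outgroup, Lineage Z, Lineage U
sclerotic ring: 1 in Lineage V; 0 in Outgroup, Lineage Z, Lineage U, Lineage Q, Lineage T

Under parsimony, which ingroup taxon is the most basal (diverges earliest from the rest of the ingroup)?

Character polarity is set by the outgroup: the derived state is whichever differs from the outgroup's state, so for spiracle pair III lost the derived state is '0', and for the remaining characters it is '1'.
serrated mandibles (derived state '1') is unique to Lineage V (autapomorphy; uninformative for grouping).
spiracle pair III lost: derived state '0' in Lineage T and Lineage V only — synapomorphy for {Lineage T, Lineage V}.
webbed digits (derived state '1') is shared by Lineage Q, Lineage T, Lineage U, and Lineage V — a synapomorphy uniting that clade.
Only Lineage Q, Lineage T, and Lineage V show the derived state '1' for lateral line, supporting them as a clade.
sclerotic ring: derived state '1' in Lineage V only — an autapomorphy, so it tells us nothing about relationships among taxa.
Most parsimonious ingroup topology: (Lineage Z,(((Lineage V,Lineage T),Lineage Q),Lineage U)).
Lineage Z is sister to the clade containing all other ingroup taxa, so it is the earliest-diverging (most basal) ingroup lineage.

Lineage Z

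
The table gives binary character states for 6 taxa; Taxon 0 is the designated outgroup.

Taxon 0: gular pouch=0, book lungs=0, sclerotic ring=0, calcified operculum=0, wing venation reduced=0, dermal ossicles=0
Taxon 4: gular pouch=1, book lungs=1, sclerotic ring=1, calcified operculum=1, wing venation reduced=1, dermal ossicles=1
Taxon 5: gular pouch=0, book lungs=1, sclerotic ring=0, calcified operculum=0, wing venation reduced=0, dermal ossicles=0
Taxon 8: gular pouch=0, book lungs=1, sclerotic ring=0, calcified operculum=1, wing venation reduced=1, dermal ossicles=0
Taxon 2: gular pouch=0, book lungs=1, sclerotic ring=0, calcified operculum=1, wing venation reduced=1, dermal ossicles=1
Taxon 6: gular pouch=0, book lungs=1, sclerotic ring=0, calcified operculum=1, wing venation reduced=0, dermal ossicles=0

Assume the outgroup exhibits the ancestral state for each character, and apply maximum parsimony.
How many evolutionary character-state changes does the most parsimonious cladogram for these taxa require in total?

The outgroup has state '0' for every character, so '1' is the derived state throughout.
gular pouch (derived state '1') is unique to Taxon 4 (autapomorphy; uninformative for grouping).
book lungs (derived state '1') is shared by all ingroup taxa — unites the whole ingroup.
sclerotic ring (derived state '1') is unique to Taxon 4 (autapomorphy; uninformative for grouping).
Only Taxon 2, Taxon 4, Taxon 6, and Taxon 8 show the derived state '1' for calcified operculum, supporting them as a clade.
Only Taxon 2, Taxon 4, and Taxon 8 show the derived state '1' for wing venation reduced, supporting them as a clade.
dermal ossicles (derived state '1') is shared by Taxon 2 and Taxon 4 — a synapomorphy uniting that clade.
Most parsimonious ingroup topology: ((((Taxon 4,Taxon 2),Taxon 8),Taxon 6),Taxon 5).
Changes per character on this tree: gular pouch: 1; book lungs: 1; sclerotic ring: 1; calcified operculum: 1; wing venation reduced: 1; dermal ossicles: 1.
Total = 6.

6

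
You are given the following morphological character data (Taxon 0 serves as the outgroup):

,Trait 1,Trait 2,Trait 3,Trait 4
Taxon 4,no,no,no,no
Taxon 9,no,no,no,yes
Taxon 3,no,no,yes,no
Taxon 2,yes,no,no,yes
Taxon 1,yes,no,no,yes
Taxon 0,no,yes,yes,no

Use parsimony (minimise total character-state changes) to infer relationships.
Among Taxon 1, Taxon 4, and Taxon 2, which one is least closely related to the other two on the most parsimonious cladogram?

Character polarity is set by the outgroup: the derived state is whichever differs from the outgroup's state, so for Trait 2, Trait 3 the derived state is 'no', and for the remaining characters it is 'yes'.
Trait 1: derived state 'yes' in Taxon 1 and Taxon 2 only — synapomorphy for {Taxon 1, Taxon 2}.
All ingroup taxa share the derived state 'no' for Trait 2; it defines the ingroup but does not resolve relationships within it.
Trait 3: derived state 'no' in Taxon 1, Taxon 2, Taxon 4, and Taxon 9 only — synapomorphy for {Taxon 1, Taxon 2, Taxon 4, Taxon 9}.
Trait 4: derived state 'yes' in Taxon 1, Taxon 2, and Taxon 9 only — synapomorphy for {Taxon 1, Taxon 2, Taxon 9}.
Most parsimonious ingroup topology: (Taxon 3,(((Taxon 1,Taxon 2),Taxon 9),Taxon 4)).
Taxon 1 and Taxon 2 share a more recent common ancestor with each other than either does with Taxon 4, so Taxon 4 is the least closely related of the three.

Taxon 4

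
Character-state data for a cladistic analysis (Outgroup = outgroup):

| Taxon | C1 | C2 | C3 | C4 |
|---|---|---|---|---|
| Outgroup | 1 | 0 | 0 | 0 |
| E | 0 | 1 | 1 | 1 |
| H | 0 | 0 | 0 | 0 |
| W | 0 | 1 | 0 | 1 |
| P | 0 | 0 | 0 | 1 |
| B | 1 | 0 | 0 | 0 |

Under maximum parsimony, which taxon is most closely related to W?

E

Character polarity is set by the outgroup: the derived state is whichever differs from the outgroup's state, so for C1 the derived state is '0', and for the remaining characters it is '1'.
Only E, H, P, and W show the derived state '0' for C1, supporting them as a clade.
C2 (derived state '1') is shared by E and W — a synapomorphy uniting that clade.
C3 (derived state '1') is unique to E (autapomorphy; uninformative for grouping).
C4 (derived state '1') is shared by E, P, and W — a synapomorphy uniting that clade.
Most parsimonious ingroup topology: ((((E,W),P),H),B).
W and E form a cherry on this tree, so they are sister taxa.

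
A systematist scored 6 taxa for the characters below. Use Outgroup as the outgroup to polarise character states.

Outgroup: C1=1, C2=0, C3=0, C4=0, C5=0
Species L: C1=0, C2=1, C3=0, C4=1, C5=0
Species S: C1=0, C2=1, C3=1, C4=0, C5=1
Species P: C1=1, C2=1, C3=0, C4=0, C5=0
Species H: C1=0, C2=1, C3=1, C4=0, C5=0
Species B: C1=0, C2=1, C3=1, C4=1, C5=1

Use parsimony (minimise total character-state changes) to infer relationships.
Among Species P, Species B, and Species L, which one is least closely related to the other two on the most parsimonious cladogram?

Character polarity is set by the outgroup: the derived state is whichever differs from the outgroup's state, so for C1 the derived state is '0', and for the remaining characters it is '1'.
Only Species B, Species H, Species L, and Species S show the derived state '0' for C1, supporting them as a clade.
All ingroup taxa share the derived state '1' for C2; it defines the ingroup but does not resolve relationships within it.
C3: derived state '1' in Species B, Species H, and Species S only — synapomorphy for {Species B, Species H, Species S}.
C4 (state '1') occurs in Species B and Species L but conflicts with the nesting implied by the other characters — most parsimoniously interpreted as homoplasy.
Only Species B and Species S show the derived state '1' for C5, supporting them as a clade.
Most parsimonious ingroup topology: ((Species L,((Species S,Species B),Species H)),Species P).
Species B and Species L share a more recent common ancestor with each other than either does with Species P, so Species P is the least closely related of the three.

Species P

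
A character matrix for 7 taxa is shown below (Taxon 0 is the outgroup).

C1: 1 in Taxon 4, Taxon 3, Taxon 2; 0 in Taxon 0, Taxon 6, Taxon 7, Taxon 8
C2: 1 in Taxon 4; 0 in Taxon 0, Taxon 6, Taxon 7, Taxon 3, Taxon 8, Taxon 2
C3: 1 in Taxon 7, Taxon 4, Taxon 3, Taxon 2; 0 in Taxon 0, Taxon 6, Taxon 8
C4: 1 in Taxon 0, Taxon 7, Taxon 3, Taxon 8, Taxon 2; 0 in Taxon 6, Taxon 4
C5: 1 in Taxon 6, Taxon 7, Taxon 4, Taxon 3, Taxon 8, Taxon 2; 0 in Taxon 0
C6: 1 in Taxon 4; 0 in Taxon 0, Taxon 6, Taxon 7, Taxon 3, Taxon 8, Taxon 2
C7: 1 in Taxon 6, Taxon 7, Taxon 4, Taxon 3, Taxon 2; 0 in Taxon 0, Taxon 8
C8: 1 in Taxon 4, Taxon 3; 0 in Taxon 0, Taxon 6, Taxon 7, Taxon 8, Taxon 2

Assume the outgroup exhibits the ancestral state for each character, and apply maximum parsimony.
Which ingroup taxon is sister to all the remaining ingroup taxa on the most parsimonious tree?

Taxon 8

Character polarity is set by the outgroup: the derived state is whichever differs from the outgroup's state, so for C4 the derived state is '0', and for the remaining characters it is '1'.
C1: derived state '1' in Taxon 2, Taxon 3, and Taxon 4 only — synapomorphy for {Taxon 2, Taxon 3, Taxon 4}.
C2: derived state '1' in Taxon 4 only — an autapomorphy, so it tells us nothing about relationships among taxa.
C3: derived state '1' in Taxon 2, Taxon 3, Taxon 4, and Taxon 7 only — synapomorphy for {Taxon 2, Taxon 3, Taxon 4, Taxon 7}.
C4 (state '0') occurs in Taxon 4 and Taxon 6 but conflicts with the nesting implied by the other characters — most parsimoniously interpreted as homoplasy.
All ingroup taxa share the derived state '1' for C5; it defines the ingroup but does not resolve relationships within it.
C6: derived state '1' in Taxon 4 only — an autapomorphy, so it tells us nothing about relationships among taxa.
C7 (derived state '1') is shared by Taxon 2, Taxon 3, Taxon 4, Taxon 6, and Taxon 7 — a synapomorphy uniting that clade.
C8: derived state '1' in Taxon 3 and Taxon 4 only — synapomorphy for {Taxon 3, Taxon 4}.
Most parsimonious ingroup topology: ((Taxon 6,(Taxon 7,((Taxon 4,Taxon 3),Taxon 2))),Taxon 8).
Taxon 8 is sister to the clade containing all other ingroup taxa, so it is the earliest-diverging (most basal) ingroup lineage.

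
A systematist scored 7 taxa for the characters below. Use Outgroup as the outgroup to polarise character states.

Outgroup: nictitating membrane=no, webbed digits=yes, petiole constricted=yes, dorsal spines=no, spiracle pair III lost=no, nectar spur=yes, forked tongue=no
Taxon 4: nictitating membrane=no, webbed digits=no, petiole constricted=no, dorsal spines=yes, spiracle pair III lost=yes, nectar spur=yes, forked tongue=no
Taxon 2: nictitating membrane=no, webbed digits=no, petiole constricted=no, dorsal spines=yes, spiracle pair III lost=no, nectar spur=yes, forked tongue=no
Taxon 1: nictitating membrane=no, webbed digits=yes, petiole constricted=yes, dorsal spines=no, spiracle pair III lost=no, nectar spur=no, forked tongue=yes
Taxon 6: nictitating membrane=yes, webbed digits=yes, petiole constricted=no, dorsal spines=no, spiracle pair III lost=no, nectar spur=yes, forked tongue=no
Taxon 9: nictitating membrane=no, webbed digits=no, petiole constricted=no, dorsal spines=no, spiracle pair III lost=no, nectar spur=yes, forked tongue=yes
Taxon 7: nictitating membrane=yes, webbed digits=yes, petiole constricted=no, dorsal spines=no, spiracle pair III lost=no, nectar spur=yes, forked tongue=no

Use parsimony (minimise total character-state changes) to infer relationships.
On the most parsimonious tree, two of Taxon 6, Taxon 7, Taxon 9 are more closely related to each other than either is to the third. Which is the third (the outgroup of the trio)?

Character polarity is set by the outgroup: the derived state is whichever differs from the outgroup's state, so for webbed digits, petiole constricted, nectar spur the derived state is 'no', and for the remaining characters it is 'yes'.
nictitating membrane (derived state 'yes') is shared by Taxon 6 and Taxon 7 — a synapomorphy uniting that clade.
Only Taxon 2, Taxon 4, and Taxon 9 show the derived state 'no' for webbed digits, supporting them as a clade.
petiole constricted (derived state 'no') is shared by Taxon 2, Taxon 4, Taxon 6, Taxon 7, and Taxon 9 — a synapomorphy uniting that clade.
dorsal spines (derived state 'yes') is shared by Taxon 2 and Taxon 4 — a synapomorphy uniting that clade.
spiracle pair III lost (derived state 'yes') is unique to Taxon 4 (autapomorphy; uninformative for grouping).
nectar spur: derived state 'no' in Taxon 1 only — an autapomorphy, so it tells us nothing about relationships among taxa.
forked tongue groups Taxon 1 and Taxon 9, which is incompatible with the clades supported by the remaining characters; treating it as convergent (homoplasy) costs fewer steps than any alternative tree.
Most parsimonious ingroup topology: ((((Taxon 4,Taxon 2),Taxon 9),(Taxon 6,Taxon 7)),Taxon 1).
Taxon 7 and Taxon 6 share a more recent common ancestor with each other than either does with Taxon 9, so Taxon 9 is the least closely related of the three.

Taxon 9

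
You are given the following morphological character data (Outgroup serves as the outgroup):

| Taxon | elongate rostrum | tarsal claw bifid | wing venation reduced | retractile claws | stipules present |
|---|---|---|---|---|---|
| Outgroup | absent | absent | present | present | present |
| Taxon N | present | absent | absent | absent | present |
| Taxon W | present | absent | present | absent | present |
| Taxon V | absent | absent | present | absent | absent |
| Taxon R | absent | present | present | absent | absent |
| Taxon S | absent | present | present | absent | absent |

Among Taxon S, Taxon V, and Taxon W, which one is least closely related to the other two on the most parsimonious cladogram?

Character polarity is set by the outgroup: the derived state is whichever differs from the outgroup's state, so for wing venation reduced, retractile claws, stipules present the derived state is 'absent', and for the remaining characters it is 'present'.
Only Taxon N and Taxon W show the derived state 'present' for elongate rostrum, supporting them as a clade.
tarsal claw bifid (derived state 'present') is shared by Taxon R and Taxon S — a synapomorphy uniting that clade.
wing venation reduced: derived state 'absent' in Taxon N only — an autapomorphy, so it tells us nothing about relationships among taxa.
All ingroup taxa share the derived state 'absent' for retractile claws; it defines the ingroup but does not resolve relationships within it.
Only Taxon R, Taxon S, and Taxon V show the derived state 'absent' for stipules present, supporting them as a clade.
Most parsimonious ingroup topology: ((Taxon N,Taxon W),(Taxon V,(Taxon R,Taxon S))).
Taxon V and Taxon S share a more recent common ancestor with each other than either does with Taxon W, so Taxon W is the least closely related of the three.

Taxon W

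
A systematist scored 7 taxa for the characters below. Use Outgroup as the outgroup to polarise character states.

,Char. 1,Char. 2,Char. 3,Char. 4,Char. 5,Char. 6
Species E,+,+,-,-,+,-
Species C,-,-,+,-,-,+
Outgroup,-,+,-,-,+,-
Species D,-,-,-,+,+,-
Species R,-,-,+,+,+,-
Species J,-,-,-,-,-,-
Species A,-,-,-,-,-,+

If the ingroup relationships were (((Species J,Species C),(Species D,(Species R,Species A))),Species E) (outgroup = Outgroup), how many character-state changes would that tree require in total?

Map each character onto (((Species J,Species C),(Species D,(Species R,Species A))),Species E) (rooted by Outgroup) and count the minimum state changes it requires (Fitch parsimony):
Char. 1: 1; Char. 2: 1; Char. 3: 2; Char. 4: 2; Char. 5: 2; Char. 6: 2.
Total tree length = 10.

10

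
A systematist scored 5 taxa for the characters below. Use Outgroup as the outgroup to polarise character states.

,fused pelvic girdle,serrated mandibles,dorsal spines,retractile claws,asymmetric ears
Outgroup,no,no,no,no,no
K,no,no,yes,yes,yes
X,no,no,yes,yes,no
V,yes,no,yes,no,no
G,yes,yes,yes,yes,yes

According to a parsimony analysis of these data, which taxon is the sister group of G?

K

The outgroup has state 'no' for every character, so 'yes' is the derived state throughout.
fused pelvic girdle groups G and V, which is incompatible with the clades supported by the remaining characters; treating it as convergent (homoplasy) costs fewer steps than any alternative tree.
serrated mandibles (derived state 'yes') is unique to G (autapomorphy; uninformative for grouping).
All ingroup taxa share the derived state 'yes' for dorsal spines; it defines the ingroup but does not resolve relationships within it.
Only G, K, and X show the derived state 'yes' for retractile claws, supporting them as a clade.
asymmetric ears: derived state 'yes' in G and K only — synapomorphy for {G, K}.
Most parsimonious ingroup topology: (((K,G),X),V).
G and K form a cherry on this tree, so they are sister taxa.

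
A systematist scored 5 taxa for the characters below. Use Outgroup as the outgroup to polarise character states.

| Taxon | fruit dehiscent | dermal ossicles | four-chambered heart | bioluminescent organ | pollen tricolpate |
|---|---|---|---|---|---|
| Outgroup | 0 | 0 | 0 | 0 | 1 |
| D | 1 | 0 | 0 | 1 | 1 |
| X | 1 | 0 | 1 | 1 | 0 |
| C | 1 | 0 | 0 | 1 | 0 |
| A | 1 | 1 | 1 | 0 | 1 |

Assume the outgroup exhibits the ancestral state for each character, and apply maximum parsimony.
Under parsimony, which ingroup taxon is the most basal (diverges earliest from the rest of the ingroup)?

A

Character polarity is set by the outgroup: the derived state is whichever differs from the outgroup's state, so for pollen tricolpate the derived state is '0', and for the remaining characters it is '1'.
fruit dehiscent (derived state '1') is shared by all ingroup taxa — unites the whole ingroup.
dermal ossicles (derived state '1') is unique to A (autapomorphy; uninformative for grouping).
four-chambered heart (state '1') occurs in A and X but conflicts with the nesting implied by the other characters — most parsimoniously interpreted as homoplasy.
Only C, D, and X show the derived state '1' for bioluminescent organ, supporting them as a clade.
Only C and X show the derived state '0' for pollen tricolpate, supporting them as a clade.
Most parsimonious ingroup topology: ((D,(C,X)),A).
A is sister to the clade containing all other ingroup taxa, so it is the earliest-diverging (most basal) ingroup lineage.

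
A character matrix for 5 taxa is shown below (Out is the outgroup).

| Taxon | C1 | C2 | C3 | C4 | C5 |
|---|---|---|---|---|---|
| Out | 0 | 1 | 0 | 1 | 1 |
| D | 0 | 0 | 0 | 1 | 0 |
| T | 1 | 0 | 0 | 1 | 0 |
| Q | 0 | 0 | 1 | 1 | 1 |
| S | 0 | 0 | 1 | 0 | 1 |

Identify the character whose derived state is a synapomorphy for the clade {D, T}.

C5

Character polarity is set by the outgroup: the derived state is whichever differs from the outgroup's state, so for C2, C4, C5 the derived state is '0', and for the remaining characters it is '1'.
C1: derived state '1' in T only — an autapomorphy, so it tells us nothing about relationships among taxa.
C2 (derived state '0') is shared by all ingroup taxa — unites the whole ingroup.
C3 (derived state '1') is shared by Q and S — a synapomorphy uniting that clade.
C4 (derived state '0') is unique to S (autapomorphy; uninformative for grouping).
Only D and T show the derived state '0' for C5, supporting them as a clade.
Most parsimonious ingroup topology: ((D,T),(Q,S)).
The clade {D, T} is supported by C5: its derived state '0' occurs in exactly those taxa and in no other taxon (including the outgroup).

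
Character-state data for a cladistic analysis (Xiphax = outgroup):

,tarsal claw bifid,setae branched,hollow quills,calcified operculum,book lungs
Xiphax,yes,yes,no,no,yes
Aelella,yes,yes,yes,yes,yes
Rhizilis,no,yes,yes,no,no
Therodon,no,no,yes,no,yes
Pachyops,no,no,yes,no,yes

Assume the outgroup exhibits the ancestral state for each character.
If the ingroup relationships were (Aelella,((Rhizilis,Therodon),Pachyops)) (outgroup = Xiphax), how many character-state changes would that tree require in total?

6

Map each character onto (Aelella,((Rhizilis,Therodon),Pachyops)) (rooted by Xiphax) and count the minimum state changes it requires (Fitch parsimony):
tarsal claw bifid: 1; setae branched: 2; hollow quills: 1; calcified operculum: 1; book lungs: 1.
Total tree length = 6.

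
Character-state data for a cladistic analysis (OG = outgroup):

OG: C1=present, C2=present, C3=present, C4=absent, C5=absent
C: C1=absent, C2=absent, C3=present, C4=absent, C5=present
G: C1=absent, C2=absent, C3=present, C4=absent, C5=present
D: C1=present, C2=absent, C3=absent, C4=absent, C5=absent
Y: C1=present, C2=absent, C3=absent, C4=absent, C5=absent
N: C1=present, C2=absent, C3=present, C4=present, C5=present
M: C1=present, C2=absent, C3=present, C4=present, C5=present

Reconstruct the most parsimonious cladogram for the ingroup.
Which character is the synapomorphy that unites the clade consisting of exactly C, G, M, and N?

C5

Character polarity is set by the outgroup: the derived state is whichever differs from the outgroup's state, so for C1, C2, C3 the derived state is 'absent', and for the remaining characters it is 'present'.
C1 (derived state 'absent') is shared by C and G — a synapomorphy uniting that clade.
C2 (derived state 'absent') is shared by all ingroup taxa — unites the whole ingroup.
Only D and Y show the derived state 'absent' for C3, supporting them as a clade.
Only M and N show the derived state 'present' for C4, supporting them as a clade.
Only C, G, M, and N show the derived state 'present' for C5, supporting them as a clade.
Most parsimonious ingroup topology: (((C,G),(N,M)),(D,Y)).
The clade {C, G, M, N} is supported by C5: its derived state 'present' occurs in exactly those taxa and in no other taxon (including the outgroup).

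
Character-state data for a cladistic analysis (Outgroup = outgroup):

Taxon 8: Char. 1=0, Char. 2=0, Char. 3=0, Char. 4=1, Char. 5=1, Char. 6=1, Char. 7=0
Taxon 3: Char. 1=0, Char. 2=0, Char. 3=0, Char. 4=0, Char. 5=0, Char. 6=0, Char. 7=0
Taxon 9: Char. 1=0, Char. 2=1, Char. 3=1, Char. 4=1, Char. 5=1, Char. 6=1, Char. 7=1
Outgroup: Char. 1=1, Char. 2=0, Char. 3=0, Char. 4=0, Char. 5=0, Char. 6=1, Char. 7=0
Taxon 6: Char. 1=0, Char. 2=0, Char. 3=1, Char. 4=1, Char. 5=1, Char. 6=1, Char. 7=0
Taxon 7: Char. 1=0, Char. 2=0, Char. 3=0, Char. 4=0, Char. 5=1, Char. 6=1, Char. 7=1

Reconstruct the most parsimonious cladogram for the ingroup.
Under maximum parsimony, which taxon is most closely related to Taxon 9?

Character polarity is set by the outgroup: the derived state is whichever differs from the outgroup's state, so for Char. 1, Char. 6 the derived state is '0', and for the remaining characters it is '1'.
Char. 1 (derived state '0') is shared by all ingroup taxa — unites the whole ingroup.
Char. 2: derived state '1' in Taxon 9 only — an autapomorphy, so it tells us nothing about relationships among taxa.
Only Taxon 6 and Taxon 9 show the derived state '1' for Char. 3, supporting them as a clade.
Only Taxon 6, Taxon 8, and Taxon 9 show the derived state '1' for Char. 4, supporting them as a clade.
Char. 5: derived state '1' in Taxon 6, Taxon 7, Taxon 8, and Taxon 9 only — synapomorphy for {Taxon 6, Taxon 7, Taxon 8, Taxon 9}.
Char. 6: derived state '0' in Taxon 3 only — an autapomorphy, so it tells us nothing about relationships among taxa.
Char. 7 (state '1') occurs in Taxon 7 and Taxon 9 but conflicts with the nesting implied by the other characters — most parsimoniously interpreted as homoplasy.
Most parsimonious ingroup topology: ((Taxon 7,((Taxon 6,Taxon 9),Taxon 8)),Taxon 3).
Taxon 9 and Taxon 6 form a cherry on this tree, so they are sister taxa.

Taxon 6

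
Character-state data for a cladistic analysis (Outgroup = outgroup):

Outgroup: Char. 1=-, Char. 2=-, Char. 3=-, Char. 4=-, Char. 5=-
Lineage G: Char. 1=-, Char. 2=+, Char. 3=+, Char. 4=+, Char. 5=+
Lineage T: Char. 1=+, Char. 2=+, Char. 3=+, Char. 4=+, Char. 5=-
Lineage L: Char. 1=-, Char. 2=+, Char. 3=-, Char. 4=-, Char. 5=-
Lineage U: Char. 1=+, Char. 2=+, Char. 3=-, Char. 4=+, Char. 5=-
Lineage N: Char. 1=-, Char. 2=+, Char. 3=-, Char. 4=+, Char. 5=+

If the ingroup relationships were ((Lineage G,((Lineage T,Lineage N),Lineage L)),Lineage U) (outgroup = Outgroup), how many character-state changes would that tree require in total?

9

Map each character onto ((Lineage G,((Lineage T,Lineage N),Lineage L)),Lineage U) (rooted by Outgroup) and count the minimum state changes it requires (Fitch parsimony):
Char. 1: 2; Char. 2: 1; Char. 3: 2; Char. 4: 2; Char. 5: 2.
Total tree length = 9.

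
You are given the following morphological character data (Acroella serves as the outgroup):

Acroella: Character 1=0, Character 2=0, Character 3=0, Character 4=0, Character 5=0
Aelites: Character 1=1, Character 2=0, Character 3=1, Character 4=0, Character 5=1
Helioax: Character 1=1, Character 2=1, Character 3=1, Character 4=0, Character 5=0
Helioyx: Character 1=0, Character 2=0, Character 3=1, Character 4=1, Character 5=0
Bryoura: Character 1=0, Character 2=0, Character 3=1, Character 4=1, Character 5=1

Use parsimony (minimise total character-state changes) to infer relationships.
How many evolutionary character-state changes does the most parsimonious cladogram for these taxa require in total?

The outgroup has state '0' for every character, so '1' is the derived state throughout.
Character 1 (derived state '1') is shared by Aelites and Helioax — a synapomorphy uniting that clade.
Character 2 (derived state '1') is unique to Helioax (autapomorphy; uninformative for grouping).
All ingroup taxa share the derived state '1' for Character 3; it defines the ingroup but does not resolve relationships within it.
Only Bryoura and Helioyx show the derived state '1' for Character 4, supporting them as a clade.
Character 5 (state '1') occurs in Aelites and Bryoura but conflicts with the nesting implied by the other characters — most parsimoniously interpreted as homoplasy.
Most parsimonious ingroup topology: ((Aelites,Helioax),(Helioyx,Bryoura)).
Changes per character on this tree: Character 1: 1; Character 2: 1; Character 3: 1; Character 4: 1; Character 5: 2.
Total = 6.

6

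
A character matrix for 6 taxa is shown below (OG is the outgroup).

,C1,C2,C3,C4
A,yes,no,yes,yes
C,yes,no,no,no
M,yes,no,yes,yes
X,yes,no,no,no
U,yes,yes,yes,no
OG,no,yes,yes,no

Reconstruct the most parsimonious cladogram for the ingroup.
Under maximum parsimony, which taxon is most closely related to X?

Character polarity is set by the outgroup: the derived state is whichever differs from the outgroup's state, so for C2, C3 the derived state is 'no', and for the remaining characters it is 'yes'.
All ingroup taxa share the derived state 'yes' for C1; it defines the ingroup but does not resolve relationships within it.
Only A, C, M, and X show the derived state 'no' for C2, supporting them as a clade.
C3 (derived state 'no') is shared by C and X — a synapomorphy uniting that clade.
Only A and M show the derived state 'yes' for C4, supporting them as a clade.
Most parsimonious ingroup topology: (((A,M),(X,C)),U).
X and C form a cherry on this tree, so they are sister taxa.

C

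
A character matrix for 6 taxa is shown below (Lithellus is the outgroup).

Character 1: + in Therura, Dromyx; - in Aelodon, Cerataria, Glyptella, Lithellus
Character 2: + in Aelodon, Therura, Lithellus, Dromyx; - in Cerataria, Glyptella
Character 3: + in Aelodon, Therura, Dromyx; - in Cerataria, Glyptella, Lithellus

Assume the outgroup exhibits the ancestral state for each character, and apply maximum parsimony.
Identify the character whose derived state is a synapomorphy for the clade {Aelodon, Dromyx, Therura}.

Character 3

Character polarity is set by the outgroup: the derived state is whichever differs from the outgroup's state, so for Character 2 the derived state is '-', and for the remaining characters it is '+'.
Only Dromyx and Therura show the derived state '+' for Character 1, supporting them as a clade.
Only Cerataria and Glyptella show the derived state '-' for Character 2, supporting them as a clade.
Character 3: derived state '+' in Aelodon, Dromyx, and Therura only — synapomorphy for {Aelodon, Dromyx, Therura}.
Most parsimonious ingroup topology: ((Cerataria,Glyptella),((Therura,Dromyx),Aelodon)).
The clade {Aelodon, Dromyx, Therura} is supported by Character 3: its derived state '+' occurs in exactly those taxa and in no other taxon (including the outgroup).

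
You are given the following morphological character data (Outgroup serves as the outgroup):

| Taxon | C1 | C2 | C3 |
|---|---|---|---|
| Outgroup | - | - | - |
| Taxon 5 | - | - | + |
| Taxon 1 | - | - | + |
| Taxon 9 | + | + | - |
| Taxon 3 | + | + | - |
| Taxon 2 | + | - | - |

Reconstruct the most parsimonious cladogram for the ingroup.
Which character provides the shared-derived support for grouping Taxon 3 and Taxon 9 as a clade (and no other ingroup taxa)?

C2

The outgroup has state '-' for every character, so '+' is the derived state throughout.
C1 (derived state '+') is shared by Taxon 2, Taxon 3, and Taxon 9 — a synapomorphy uniting that clade.
C2: derived state '+' in Taxon 3 and Taxon 9 only — synapomorphy for {Taxon 3, Taxon 9}.
C3 (derived state '+') is shared by Taxon 1 and Taxon 5 — a synapomorphy uniting that clade.
Most parsimonious ingroup topology: ((Taxon 5,Taxon 1),((Taxon 9,Taxon 3),Taxon 2)).
The clade {Taxon 3, Taxon 9} is supported by C2: its derived state '+' occurs in exactly those taxa and in no other taxon (including the outgroup).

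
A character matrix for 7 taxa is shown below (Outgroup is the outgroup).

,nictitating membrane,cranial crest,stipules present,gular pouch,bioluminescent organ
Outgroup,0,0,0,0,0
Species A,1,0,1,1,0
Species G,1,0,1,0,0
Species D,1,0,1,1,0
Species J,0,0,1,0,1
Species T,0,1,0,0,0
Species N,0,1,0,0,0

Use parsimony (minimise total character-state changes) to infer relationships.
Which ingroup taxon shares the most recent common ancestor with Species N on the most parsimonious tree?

Species T

The outgroup has state '0' for every character, so '1' is the derived state throughout.
Only Species A, Species D, and Species G show the derived state '1' for nictitating membrane, supporting them as a clade.
cranial crest (derived state '1') is shared by Species N and Species T — a synapomorphy uniting that clade.
stipules present (derived state '1') is shared by Species A, Species D, Species G, and Species J — a synapomorphy uniting that clade.
Only Species A and Species D show the derived state '1' for gular pouch, supporting them as a clade.
bioluminescent organ: derived state '1' in Species J only — an autapomorphy, so it tells us nothing about relationships among taxa.
Most parsimonious ingroup topology: ((Species J,((Species A,Species D),Species G)),(Species N,Species T)).
Species N and Species T form a cherry on this tree, so they are sister taxa.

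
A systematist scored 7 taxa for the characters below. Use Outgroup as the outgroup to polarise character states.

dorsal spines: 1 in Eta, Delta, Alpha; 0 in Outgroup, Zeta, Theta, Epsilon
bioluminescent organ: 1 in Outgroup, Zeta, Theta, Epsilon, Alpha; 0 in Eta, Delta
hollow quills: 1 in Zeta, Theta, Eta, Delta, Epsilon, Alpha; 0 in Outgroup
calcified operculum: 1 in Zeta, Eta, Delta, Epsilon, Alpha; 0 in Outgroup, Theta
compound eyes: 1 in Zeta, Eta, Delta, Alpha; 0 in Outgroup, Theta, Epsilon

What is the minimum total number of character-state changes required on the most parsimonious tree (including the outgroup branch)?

Character polarity is set by the outgroup: the derived state is whichever differs from the outgroup's state, so for bioluminescent organ the derived state is '0', and for the remaining characters it is '1'.
Only Alpha, Delta, and Eta show the derived state '1' for dorsal spines, supporting them as a clade.
bioluminescent organ: derived state '0' in Delta and Eta only — synapomorphy for {Delta, Eta}.
hollow quills (derived state '1') is shared by all ingroup taxa — unites the whole ingroup.
calcified operculum: derived state '1' in Alpha, Delta, Epsilon, Eta, and Zeta only — synapomorphy for {Alpha, Delta, Epsilon, Eta, Zeta}.
compound eyes (derived state '1') is shared by Alpha, Delta, Eta, and Zeta — a synapomorphy uniting that clade.
Most parsimonious ingroup topology: (((Zeta,((Eta,Delta),Alpha)),Epsilon),Theta).
Changes per character on this tree: dorsal spines: 1; bioluminescent organ: 1; hollow quills: 1; calcified operculum: 1; compound eyes: 1.
Total = 5.

5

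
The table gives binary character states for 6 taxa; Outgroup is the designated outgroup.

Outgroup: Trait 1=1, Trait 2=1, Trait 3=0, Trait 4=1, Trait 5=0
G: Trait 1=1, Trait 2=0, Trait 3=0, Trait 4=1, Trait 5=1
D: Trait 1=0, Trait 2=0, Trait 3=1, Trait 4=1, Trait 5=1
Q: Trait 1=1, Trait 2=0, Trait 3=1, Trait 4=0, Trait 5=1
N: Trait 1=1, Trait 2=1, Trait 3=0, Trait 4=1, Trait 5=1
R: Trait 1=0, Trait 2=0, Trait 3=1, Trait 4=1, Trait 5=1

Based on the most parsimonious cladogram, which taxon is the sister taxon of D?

Character polarity is set by the outgroup: the derived state is whichever differs from the outgroup's state, so for Trait 1, Trait 2, Trait 4 the derived state is '0', and for the remaining characters it is '1'.
Trait 1: derived state '0' in D and R only — synapomorphy for {D, R}.
Only D, G, Q, and R show the derived state '0' for Trait 2, supporting them as a clade.
Trait 3 (derived state '1') is shared by D, Q, and R — a synapomorphy uniting that clade.
Trait 4 (derived state '0') is unique to Q (autapomorphy; uninformative for grouping).
Trait 5 (derived state '1') is shared by all ingroup taxa — unites the whole ingroup.
Most parsimonious ingroup topology: ((G,((D,R),Q)),N).
D and R form a cherry on this tree, so they are sister taxa.

R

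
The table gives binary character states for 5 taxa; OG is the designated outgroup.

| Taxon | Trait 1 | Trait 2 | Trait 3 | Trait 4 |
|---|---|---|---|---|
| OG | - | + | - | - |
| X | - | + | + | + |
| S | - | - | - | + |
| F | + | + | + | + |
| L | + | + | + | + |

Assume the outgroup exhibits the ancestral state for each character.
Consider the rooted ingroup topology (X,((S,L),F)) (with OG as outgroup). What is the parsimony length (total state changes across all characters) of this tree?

6

Map each character onto (X,((S,L),F)) (rooted by OG) and count the minimum state changes it requires (Fitch parsimony):
Trait 1: 2; Trait 2: 1; Trait 3: 2; Trait 4: 1.
Total tree length = 6.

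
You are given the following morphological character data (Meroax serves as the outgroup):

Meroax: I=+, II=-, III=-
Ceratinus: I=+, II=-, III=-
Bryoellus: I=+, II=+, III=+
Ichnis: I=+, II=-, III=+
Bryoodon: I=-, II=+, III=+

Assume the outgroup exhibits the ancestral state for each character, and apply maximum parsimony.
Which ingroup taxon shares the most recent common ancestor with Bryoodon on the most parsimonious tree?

Bryoellus

Character polarity is set by the outgroup: the derived state is whichever differs from the outgroup's state, so for I the derived state is '-', and for the remaining characters it is '+'.
I: derived state '-' in Bryoodon only — an autapomorphy, so it tells us nothing about relationships among taxa.
II (derived state '+') is shared by Bryoellus and Bryoodon — a synapomorphy uniting that clade.
III (derived state '+') is shared by Bryoellus, Bryoodon, and Ichnis — a synapomorphy uniting that clade.
Most parsimonious ingroup topology: (Ceratinus,((Bryoellus,Bryoodon),Ichnis)).
Bryoodon and Bryoellus form a cherry on this tree, so they are sister taxa.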